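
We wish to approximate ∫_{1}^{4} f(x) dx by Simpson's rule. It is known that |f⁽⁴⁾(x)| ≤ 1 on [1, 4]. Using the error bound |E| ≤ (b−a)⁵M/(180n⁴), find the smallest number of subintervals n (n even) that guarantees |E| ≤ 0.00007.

Need 243/(180n⁴) ≤ 0.00007.
n⁴ ≥ 243/(180·0.00007) = 19285.7 ⇒ n ≥ 11.7844, so the smallest even n is 12. (n must be even for Simpson's rule.)

12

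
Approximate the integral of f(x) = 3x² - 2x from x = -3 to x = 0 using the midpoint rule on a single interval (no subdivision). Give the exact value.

29.25

M = (b−a)·f(-1.5) = 3·(9.75) = 29.25.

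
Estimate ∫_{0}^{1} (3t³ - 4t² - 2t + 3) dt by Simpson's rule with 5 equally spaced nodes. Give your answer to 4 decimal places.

1.4167

h = (1 − 0)/4 = 0.25.
Nodes t₀,…,t₄ = 0, 0.25, 0.5, 0.75, 1.
f(t) = 3t³ - 4t² - 2t + 3: f₀=3, f₁=2.296875, f₂=1.375, f₃=0.515625, f₄=0.
(h/3)·[f₀ + 4f₁ + 2f₂ + 4f₃ + f₄] = 0.083333·(17) = 1.4167.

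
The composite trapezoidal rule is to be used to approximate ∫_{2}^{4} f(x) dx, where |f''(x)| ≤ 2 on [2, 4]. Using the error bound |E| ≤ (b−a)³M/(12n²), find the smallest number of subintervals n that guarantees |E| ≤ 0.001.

Need 16/(12n²) ≤ 0.001.
n² ≥ 16/(12·0.001) = 1333.33 ⇒ n ≥ 36.5148, so the smallest n is 37.

37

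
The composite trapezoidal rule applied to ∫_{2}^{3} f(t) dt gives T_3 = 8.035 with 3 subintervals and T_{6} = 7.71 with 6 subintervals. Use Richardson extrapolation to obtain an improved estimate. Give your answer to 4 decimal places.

7.6017

R = (4·T_{6} − T_3) / 3 = (4·7.71 − 8.035)/3 = (22.805)/3 = 7.6017.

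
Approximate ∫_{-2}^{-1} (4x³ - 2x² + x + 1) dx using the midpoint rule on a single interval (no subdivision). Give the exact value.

-18.5

M = (b−a)·f(-1.5) = 1·(-18.5) = -18.5.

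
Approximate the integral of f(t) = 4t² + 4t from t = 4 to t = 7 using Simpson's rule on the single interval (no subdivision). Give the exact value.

S = (b−a)/6 · [f(4) + 4f(5.5) + f(7)] = 0.5·[80 + 4·143 + 224] = 438.

438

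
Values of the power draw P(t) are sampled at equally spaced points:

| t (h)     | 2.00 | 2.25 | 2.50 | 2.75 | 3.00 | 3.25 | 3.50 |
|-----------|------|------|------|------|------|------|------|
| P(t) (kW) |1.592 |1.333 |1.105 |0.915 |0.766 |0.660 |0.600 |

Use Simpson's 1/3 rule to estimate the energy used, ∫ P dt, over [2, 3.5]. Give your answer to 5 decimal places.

h = 0.25, n = 6.
(h/3)·[y₀ + 4y₁ + 2y₂ + 4y₃ + 2y₄ + 4y₅ + y₆] = 0.083333·(17.566) = 1.46383.

1.46383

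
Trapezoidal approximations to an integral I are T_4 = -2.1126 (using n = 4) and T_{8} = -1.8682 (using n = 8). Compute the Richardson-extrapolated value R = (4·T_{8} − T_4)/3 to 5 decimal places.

R = (4·T_{8} − T_4) / 3 = (4·(-1.8682) − (-2.1126))/3 = (-5.3602)/3 = -1.78673.

-1.78673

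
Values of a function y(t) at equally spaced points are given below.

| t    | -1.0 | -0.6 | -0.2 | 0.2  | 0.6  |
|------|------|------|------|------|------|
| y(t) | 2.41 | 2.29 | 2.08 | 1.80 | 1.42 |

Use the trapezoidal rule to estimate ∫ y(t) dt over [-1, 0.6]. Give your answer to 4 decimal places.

h = 0.4, n = 4.
(h/2)·[y₀ + 2y₁ + 2y₂ + 2y₃ + y₄] = 0.2·(16.17) = 3.2340.

3.2340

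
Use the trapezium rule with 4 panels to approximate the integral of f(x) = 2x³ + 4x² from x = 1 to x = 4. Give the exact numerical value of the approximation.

216.84375

h = (4 − 1)/4 = 0.75.
Nodes x₀,…,x₄ = 1, 1.75, 2.5, 3.25, 4.
f(x) = 2x³ + 4x²: f₀=6, f₁=22.96875, f₂=56.25, f₃=110.90625, f₄=192.
(h/2)·[f₀ + 2f₁ + 2f₂ + 2f₃ + f₄] = 0.375·(578.25) = 216.84375.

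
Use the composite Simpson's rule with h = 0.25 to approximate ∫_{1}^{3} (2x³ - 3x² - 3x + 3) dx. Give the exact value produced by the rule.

8

h = (3 − 1)/8 = 0.25.
Nodes x₀,…,x₈ = 1, 1.25, 1.5, 1.75, 2, 2.25, 2.5, 2.75, 3.
f(x) = 2x³ - 3x² - 3x + 3: f₀=-1, f₁=-1.53125, f₂=-1.5, f₃=-0.71875, f₄=1, f₅=3.84375, f₆=8, f₇=13.65625, f₈=21.
(h/3)·[f₀ + 4f₁ + 2f₂ + 4f₃ + 2f₄ + 4f₅ + 2f₆ + 4f₇ + f₈] = 0.083333·(96) = 8.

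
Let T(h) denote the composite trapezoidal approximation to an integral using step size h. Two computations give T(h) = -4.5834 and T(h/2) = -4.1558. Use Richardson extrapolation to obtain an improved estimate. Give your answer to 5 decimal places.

R = (4·T(h/2) − T(h)) / 3 = (4·(-4.1558) − (-4.5834))/3 = (-12.0398)/3 = -4.01327.

-4.01327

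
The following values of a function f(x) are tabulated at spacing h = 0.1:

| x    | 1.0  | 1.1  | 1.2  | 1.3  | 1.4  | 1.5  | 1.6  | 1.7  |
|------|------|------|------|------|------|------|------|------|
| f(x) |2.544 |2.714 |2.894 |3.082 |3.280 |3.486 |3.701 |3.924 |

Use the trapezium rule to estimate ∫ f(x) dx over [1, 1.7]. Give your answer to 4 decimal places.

h = 0.1, n = 7.
(h/2)·[y₀ + 2y₁ + 2y₂ + 2y₃ + 2y₄ + 2y₅ + 2y₆ + y₇] = 0.05·(44.782) = 2.2391.

2.2391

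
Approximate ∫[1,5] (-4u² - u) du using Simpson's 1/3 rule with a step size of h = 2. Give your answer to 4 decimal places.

h = (5 − 1)/2 = 2.
Nodes u₀,…,u₂ = 1, 3, 5.
f(u) = -4u² - u: f₀=-5, f₁=-39, f₂=-105.
(h/3)·[f₀ + 4f₁ + f₂] = 0.666667·(-266) = -177.3333.

-177.3333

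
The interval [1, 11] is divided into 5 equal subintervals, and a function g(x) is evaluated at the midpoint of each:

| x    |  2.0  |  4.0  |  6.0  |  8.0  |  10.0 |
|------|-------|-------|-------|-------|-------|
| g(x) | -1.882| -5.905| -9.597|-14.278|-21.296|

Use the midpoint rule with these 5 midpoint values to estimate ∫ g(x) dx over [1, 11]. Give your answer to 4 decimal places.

-105.9160

h = 2, n = 5.
h·[y(m₁) + y(m₂) + y(m₃) + y(m₄) + y(m₅)] = 2·(-52.958) = -105.9160.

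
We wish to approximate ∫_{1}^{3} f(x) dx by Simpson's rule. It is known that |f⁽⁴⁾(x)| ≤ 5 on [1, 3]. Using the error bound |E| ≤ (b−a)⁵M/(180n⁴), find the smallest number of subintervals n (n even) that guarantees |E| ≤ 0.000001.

Need 160/(180n⁴) ≤ 0.000001.
n⁴ ≥ 160/(180·0.000001) = 888889 ⇒ n ≥ 30.7052, so the smallest even n is 32. (n must be even for Simpson's rule.)

32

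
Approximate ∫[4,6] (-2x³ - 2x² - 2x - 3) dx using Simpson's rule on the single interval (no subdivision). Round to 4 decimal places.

S = (b−a)/6 · [f(4) + 4f(5) + f(6)] = 0.333333·[(-171) + 4·(-313) + (-519)] = -647.3333.

-647.3333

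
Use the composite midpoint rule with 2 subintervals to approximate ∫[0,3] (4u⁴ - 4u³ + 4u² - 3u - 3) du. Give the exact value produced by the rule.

h = (3 − 0)/2 = 1.5.
Midpoints m₁,…,m₂ = 0.75, 2.25.
f(m₁)=-3.421875, f(m₂)=67.453125.
h·[f(m₁) + f(m₂)] = 1.5·(64.03125) = 96.046875.

96.046875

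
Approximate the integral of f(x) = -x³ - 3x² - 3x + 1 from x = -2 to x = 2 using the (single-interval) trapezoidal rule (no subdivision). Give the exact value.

-44

T = (b−a)/2 · [f(-2) + f(2)] = 2·[3 + (-25)] = -44.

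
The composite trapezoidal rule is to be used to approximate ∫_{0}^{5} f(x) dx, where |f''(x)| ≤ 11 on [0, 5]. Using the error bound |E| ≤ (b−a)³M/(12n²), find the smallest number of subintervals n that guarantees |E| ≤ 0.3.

Need 1375/(12n²) ≤ 0.3.
n² ≥ 1375/(12·0.3) = 381.944 ⇒ n ≥ 19.5434, so the smallest n is 20.

20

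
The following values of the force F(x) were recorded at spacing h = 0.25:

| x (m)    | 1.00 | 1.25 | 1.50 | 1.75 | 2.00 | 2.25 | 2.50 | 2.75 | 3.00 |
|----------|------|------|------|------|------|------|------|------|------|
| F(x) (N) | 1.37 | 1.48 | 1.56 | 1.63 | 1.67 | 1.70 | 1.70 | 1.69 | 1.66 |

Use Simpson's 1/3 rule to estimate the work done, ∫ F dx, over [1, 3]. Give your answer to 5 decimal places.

3.24083

h = 0.25, n = 8.
(h/3)·[y₀ + 4y₁ + 2y₂ + 4y₃ + 2y₄ + 4y₅ + 2y₆ + 4y₇ + y₈] = 0.083333·(38.89) = 3.24083.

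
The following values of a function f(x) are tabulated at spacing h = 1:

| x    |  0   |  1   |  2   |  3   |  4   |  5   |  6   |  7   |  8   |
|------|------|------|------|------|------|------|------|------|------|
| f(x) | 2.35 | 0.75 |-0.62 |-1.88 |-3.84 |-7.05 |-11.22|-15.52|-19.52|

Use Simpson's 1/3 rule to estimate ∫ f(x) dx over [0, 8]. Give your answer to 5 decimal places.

-47.77667

h = 1, n = 8.
(h/3)·[y₀ + 4y₁ + 2y₂ + 4y₃ + 2y₄ + 4y₅ + 2y₆ + 4y₇ + y₈] = 0.333333·(-143.33) = -47.77667.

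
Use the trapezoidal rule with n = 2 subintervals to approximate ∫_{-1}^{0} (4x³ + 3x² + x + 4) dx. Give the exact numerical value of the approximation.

h = (0 − (-1))/2 = 0.5.
Nodes x₀,…,x₂ = -1, -0.5, 0.
f(x) = 4x³ + 3x² + x + 4: f₀=2, f₁=3.75, f₂=4.
(h/2)·[f₀ + 2f₁ + f₂] = 0.25·(13.5) = 3.375.

3.375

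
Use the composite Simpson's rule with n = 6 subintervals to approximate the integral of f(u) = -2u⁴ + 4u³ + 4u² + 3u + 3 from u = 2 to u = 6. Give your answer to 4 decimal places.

h = (6 − 2)/6 = 0.666667.
Nodes u₀,…,u₆ = 2, 2.666667, 3.333333, 4, 4.666667, 5.333333, 6.
f(u) = -2u⁴ + 4u³ + 4u² + 3u + 3: f₀=25, f₁=14.160494, f₂=-41.320988, f₃=-177, f₄=-437.913580, f₅=-878.580247, f₆=-1563.
(h/3)·[f₀ + 4f₁ + 2f₂ + 4f₃ + 2f₄ + 4f₅ + f₆] = 0.222222·(-6662.148148) = -1480.4774.

-1480.4774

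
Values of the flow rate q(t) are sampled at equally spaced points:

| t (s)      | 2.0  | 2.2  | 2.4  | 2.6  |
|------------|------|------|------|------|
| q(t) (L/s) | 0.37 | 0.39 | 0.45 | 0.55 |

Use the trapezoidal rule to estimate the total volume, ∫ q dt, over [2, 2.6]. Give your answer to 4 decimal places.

h = 0.2, n = 3.
(h/2)·[y₀ + 2y₁ + 2y₂ + y₃] = 0.1·(2.60) = 0.2600.

0.2600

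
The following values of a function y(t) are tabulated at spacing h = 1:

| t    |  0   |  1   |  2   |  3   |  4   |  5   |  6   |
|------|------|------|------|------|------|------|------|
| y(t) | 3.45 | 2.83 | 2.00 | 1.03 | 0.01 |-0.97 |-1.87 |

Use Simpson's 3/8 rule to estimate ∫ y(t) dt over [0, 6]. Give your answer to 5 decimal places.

5.71875

h = 1, n = 6.
(3h/8)·[y₀ + 3y₁ + 3y₂ + 2y₃ + 3y₄ + 3y₅ + y₆] = 0.375·(15.25) = 5.71875.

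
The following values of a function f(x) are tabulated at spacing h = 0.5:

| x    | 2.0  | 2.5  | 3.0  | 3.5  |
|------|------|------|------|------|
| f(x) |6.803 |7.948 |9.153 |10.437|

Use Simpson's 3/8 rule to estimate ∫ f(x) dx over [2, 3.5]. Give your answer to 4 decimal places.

h = 0.5, n = 3.
(3h/8)·[y₀ + 3y₁ + 3y₂ + y₃] = 0.1875·(68.543) = 12.8518.

12.8518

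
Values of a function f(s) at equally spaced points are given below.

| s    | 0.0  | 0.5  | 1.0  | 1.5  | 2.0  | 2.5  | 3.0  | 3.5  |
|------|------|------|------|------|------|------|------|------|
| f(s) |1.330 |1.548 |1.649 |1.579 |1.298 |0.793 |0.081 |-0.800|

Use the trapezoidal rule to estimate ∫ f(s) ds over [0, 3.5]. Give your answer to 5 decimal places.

h = 0.5, n = 7.
(h/2)·[y₀ + 2y₁ + 2y₂ + 2y₃ + 2y₄ + 2y₅ + 2y₆ + y₇] = 0.25·(14.426) = 3.60650.

3.60650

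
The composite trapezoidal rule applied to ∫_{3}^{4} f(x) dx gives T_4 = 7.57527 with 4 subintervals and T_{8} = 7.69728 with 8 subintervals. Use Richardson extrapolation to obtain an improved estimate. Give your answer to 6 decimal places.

R = (4·T_{8} − T_4) / 3 = (4·7.69728 − 7.57527)/3 = (23.21385)/3 = 7.737950.

7.737950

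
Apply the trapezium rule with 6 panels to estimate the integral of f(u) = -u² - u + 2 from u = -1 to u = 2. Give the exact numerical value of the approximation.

h = (2 − (-1))/6 = 0.5.
Nodes u₀,…,u₆ = -1, -0.5, 0, 0.5, 1, 1.5, 2.
f(u) = -u² - u + 2: f₀=2, f₁=2.25, f₂=2, f₃=1.25, f₄=0, f₅=-1.75, f₆=-4.
(h/2)·[f₀ + 2f₁ + 2f₂ + 2f₃ + 2f₄ + 2f₅ + f₆] = 0.25·(5.5) = 1.375.

1.375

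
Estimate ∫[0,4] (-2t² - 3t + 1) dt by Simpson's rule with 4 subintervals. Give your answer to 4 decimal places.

-62.6667

h = (4 − 0)/4 = 1.
Nodes t₀,…,t₄ = 0, 1, 2, 3, 4.
f(t) = -2t² - 3t + 1: f₀=1, f₁=-4, f₂=-13, f₃=-26, f₄=-43.
(h/3)·[f₀ + 4f₁ + 2f₂ + 4f₃ + f₄] = 0.333333·(-188) = -62.6667.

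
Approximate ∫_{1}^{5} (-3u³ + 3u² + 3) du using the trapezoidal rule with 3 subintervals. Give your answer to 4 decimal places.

h = (5 − 1)/3 = 1.333333.
Nodes u₀,…,u₃ = 1, 2.333333, 3.666667, 5.
f(u) = -3u³ + 3u² + 3: f₀=3, f₁=-18.777778, f₂=-104.555556, f₃=-297.
(h/2)·[f₀ + 2f₁ + 2f₂ + f₃] = 0.666667·(-540.666667) = -360.4444.

-360.4444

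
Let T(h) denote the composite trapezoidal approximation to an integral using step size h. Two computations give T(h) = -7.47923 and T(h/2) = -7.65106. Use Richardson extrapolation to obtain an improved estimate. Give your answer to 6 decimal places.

-7.708337

R = (4·T(h/2) − T(h)) / 3 = (4·(-7.65106) − (-7.47923))/3 = (-23.12501)/3 = -7.708337.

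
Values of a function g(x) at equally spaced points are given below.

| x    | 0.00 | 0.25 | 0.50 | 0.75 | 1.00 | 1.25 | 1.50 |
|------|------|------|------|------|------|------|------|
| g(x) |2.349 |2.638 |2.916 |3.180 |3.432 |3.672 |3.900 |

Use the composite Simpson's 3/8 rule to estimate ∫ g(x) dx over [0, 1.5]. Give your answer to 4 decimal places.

4.7422

h = 0.25, n = 6.
(3h/8)·[y₀ + 3y₁ + 3y₂ + 2y₃ + 3y₄ + 3y₅ + y₆] = 0.09375·(50.583) = 4.7422.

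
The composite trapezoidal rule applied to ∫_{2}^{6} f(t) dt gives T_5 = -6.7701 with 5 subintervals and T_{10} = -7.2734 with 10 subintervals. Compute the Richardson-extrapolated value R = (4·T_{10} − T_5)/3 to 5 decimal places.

-7.44117

R = (4·T_{10} − T_5) / 3 = (4·(-7.2734) − (-6.7701))/3 = (-22.3235)/3 = -7.44117.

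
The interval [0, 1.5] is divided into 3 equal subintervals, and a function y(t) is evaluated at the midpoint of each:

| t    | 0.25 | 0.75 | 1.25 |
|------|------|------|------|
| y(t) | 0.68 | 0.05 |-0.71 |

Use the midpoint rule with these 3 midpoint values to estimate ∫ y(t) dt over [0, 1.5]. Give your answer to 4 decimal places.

h = 0.5, n = 3.
h·[y(m₁) + y(m₂) + y(m₃)] = 0.5·(0.02) = 0.0100.

0.0100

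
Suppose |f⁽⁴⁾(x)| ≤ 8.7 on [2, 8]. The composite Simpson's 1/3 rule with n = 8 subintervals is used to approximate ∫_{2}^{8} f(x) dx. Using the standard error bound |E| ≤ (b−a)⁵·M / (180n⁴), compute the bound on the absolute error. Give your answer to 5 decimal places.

0.09176

|E| ≤ (6)⁵·8.7 / (180·8⁴) = 67651.2/737280 = 0.09176.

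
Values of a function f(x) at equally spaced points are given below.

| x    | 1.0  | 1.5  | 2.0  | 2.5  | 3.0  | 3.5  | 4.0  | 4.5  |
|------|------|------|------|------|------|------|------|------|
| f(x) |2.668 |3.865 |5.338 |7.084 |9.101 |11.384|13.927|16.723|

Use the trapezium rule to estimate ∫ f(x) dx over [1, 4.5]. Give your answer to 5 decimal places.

h = 0.5, n = 7.
(h/2)·[y₀ + 2y₁ + 2y₂ + 2y₃ + 2y₄ + 2y₅ + 2y₆ + y₇] = 0.25·(120.789) = 30.19725.

30.19725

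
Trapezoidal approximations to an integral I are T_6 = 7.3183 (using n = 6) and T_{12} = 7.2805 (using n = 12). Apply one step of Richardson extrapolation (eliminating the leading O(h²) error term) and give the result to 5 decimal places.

7.26790

R = (4·T_{12} − T_6) / 3 = (4·7.2805 − 7.3183)/3 = (21.8037)/3 = 7.26790.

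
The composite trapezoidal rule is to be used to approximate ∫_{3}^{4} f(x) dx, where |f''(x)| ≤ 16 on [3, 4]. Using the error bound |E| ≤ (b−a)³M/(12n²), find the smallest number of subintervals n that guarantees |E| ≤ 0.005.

17

Need 16/(12n²) ≤ 0.005.
n² ≥ 16/(12·0.005) = 266.667 ⇒ n ≥ 16.3299, so the smallest n is 17.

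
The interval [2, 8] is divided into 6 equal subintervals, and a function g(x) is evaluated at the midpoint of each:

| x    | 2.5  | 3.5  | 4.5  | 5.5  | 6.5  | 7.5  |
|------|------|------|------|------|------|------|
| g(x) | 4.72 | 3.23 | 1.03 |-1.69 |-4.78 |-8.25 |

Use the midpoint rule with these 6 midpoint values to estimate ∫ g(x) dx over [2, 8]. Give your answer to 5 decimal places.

-5.74000

h = 1, n = 6.
h·[y(m₁) + y(m₂) + y(m₃) + y(m₄) + y(m₅) + y(m₆)] = 1·(-5.74) = -5.74000.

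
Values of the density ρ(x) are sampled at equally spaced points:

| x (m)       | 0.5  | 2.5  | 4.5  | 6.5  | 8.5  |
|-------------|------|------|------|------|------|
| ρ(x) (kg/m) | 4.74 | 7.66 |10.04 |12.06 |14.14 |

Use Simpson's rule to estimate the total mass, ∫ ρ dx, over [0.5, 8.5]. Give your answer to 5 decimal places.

78.56000

h = 2, n = 4.
(h/3)·[y₀ + 4y₁ + 2y₂ + 4y₃ + y₄] = 0.666667·(117.84) = 78.56000.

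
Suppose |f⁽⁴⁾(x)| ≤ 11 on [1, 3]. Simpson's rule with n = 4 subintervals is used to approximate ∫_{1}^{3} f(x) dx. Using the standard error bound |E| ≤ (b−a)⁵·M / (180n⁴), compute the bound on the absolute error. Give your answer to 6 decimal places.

0.007639

|E| ≤ (2)⁵·11 / (180·4⁴) = 352/46080 = 0.007639.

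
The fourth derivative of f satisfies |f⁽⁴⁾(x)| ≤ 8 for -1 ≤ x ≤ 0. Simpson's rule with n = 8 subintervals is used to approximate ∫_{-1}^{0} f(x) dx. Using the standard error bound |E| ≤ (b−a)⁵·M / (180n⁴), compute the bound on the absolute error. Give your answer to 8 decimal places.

0.00001085

|E| ≤ (1)⁵·8 / (180·8⁴) = 8/737280 = 0.00001085.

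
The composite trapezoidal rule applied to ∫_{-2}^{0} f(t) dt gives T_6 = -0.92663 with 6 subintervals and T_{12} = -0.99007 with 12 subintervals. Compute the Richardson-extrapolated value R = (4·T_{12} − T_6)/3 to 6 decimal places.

R = (4·T_{12} − T_6) / 3 = (4·(-0.99007) − (-0.92663))/3 = (-3.03365)/3 = -1.011217.

-1.011217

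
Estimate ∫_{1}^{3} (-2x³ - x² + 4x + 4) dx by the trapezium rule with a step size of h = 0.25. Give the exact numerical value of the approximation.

-24.9375

h = (3 − 1)/8 = 0.25.
Nodes x₀,…,x₈ = 1, 1.25, 1.5, 1.75, 2, 2.25, 2.5, 2.75, 3.
f(x) = -2x³ - x² + 4x + 4: f₀=5, f₁=3.53125, f₂=1, f₃=-2.78125, f₄=-8, f₅=-14.84375, f₆=-23.5, f₇=-34.15625, f₈=-47.
(h/2)·[f₀ + 2f₁ + 2f₂ + 2f₃ + 2f₄ + 2f₅ + 2f₆ + 2f₇ + f₈] = 0.125·(-199.5) = -24.9375.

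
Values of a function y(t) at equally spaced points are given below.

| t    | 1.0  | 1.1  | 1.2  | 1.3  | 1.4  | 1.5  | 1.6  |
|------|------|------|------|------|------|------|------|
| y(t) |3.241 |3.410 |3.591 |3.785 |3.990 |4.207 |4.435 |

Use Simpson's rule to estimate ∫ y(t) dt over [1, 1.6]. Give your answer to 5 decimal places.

h = 0.1, n = 6.
(h/3)·[y₀ + 4y₁ + 2y₂ + 4y₃ + 2y₄ + 4y₅ + y₆] = 0.033333·(68.446) = 2.28153.

2.28153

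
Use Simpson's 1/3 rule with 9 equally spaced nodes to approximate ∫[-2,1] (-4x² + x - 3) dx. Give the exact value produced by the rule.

h = (1 − (-2))/8 = 0.375.
Nodes x₀,…,x₈ = -2, -1.625, -1.25, -0.875, -0.5, -0.125, 0.25, 0.625, 1.
f(x) = -4x² + x - 3: f₀=-21, f₁=-15.1875, f₂=-10.5, f₃=-6.9375, f₄=-4.5, f₅=-3.1875, f₆=-3, f₇=-3.9375, f₈=-6.
(h/3)·[f₀ + 4f₁ + 2f₂ + 4f₃ + 2f₄ + 4f₅ + 2f₆ + 4f₇ + f₈] = 0.125·(-180) = -22.5.

-22.5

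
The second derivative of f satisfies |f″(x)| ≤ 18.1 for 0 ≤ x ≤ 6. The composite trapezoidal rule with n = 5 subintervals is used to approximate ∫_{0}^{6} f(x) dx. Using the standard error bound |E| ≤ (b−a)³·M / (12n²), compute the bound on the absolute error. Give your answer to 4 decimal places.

|E| ≤ (6)³·18.1 / (12·5²) = 3909.6/300 = 13.0320.

13.0320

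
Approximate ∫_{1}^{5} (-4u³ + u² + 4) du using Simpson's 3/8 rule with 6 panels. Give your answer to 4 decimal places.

h = (5 − 1)/6 = 0.666667.
Nodes u₀,…,u₆ = 1, 1.666667, 2.333333, 3, 3.666667, 4.333333, 5.
f(u) = -4u³ + u² + 4: f₀=1, f₁=-11.740741, f₂=-41.370370, f₃=-95, f₄=-179.740741, f₅=-302.703704, f₆=-471.
(3h/8)·[f₀ + 3f₁ + 3f₂ + 2f₃ + 3f₄ + 3f₅ + f₆] = 0.25·(-2266.666667) = -566.6667.

-566.6667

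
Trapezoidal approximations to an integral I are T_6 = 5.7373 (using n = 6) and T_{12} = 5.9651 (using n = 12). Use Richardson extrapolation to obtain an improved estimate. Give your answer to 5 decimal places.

6.04103

R = (4·T_{12} − T_6) / 3 = (4·5.9651 − 5.7373)/3 = (18.1231)/3 = 6.04103.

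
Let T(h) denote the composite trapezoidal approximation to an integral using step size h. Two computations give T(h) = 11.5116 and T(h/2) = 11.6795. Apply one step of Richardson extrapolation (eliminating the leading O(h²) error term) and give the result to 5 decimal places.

R = (4·T(h/2) − T(h)) / 3 = (4·11.6795 − 11.5116)/3 = (35.2064)/3 = 11.73547.

11.73547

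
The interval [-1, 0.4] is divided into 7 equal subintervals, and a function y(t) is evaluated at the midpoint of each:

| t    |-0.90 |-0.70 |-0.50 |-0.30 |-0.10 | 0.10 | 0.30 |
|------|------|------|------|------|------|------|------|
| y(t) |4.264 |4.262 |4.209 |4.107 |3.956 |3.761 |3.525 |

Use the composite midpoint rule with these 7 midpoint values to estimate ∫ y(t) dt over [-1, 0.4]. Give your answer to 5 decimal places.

5.61680

h = 0.2, n = 7.
h·[y(m₁) + y(m₂) + y(m₃) + y(m₄) + y(m₅) + y(m₆) + y(m₇)] = 0.2·(28.084) = 5.61680.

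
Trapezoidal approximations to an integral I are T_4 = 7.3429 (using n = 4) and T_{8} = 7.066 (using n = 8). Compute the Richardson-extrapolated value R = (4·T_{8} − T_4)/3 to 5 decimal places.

6.97370

R = (4·T_{8} − T_4) / 3 = (4·7.066 − 7.3429)/3 = (20.9211)/3 = 6.97370.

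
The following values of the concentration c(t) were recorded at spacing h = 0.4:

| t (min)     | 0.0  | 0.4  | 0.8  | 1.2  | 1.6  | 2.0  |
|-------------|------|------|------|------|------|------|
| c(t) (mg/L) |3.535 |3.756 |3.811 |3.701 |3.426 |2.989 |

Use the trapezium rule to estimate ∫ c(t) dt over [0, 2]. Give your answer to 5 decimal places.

7.18240

h = 0.4, n = 5.
(h/2)·[y₀ + 2y₁ + 2y₂ + 2y₃ + 2y₄ + y₅] = 0.2·(35.912) = 7.18240.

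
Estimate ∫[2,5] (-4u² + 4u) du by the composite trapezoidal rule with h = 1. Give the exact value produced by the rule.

h = (5 − 2)/3 = 1.
Nodes u₀,…,u₃ = 2, 3, 4, 5.
f(u) = -4u² + 4u: f₀=-8, f₁=-24, f₂=-48, f₃=-80.
(h/2)·[f₀ + 2f₁ + 2f₂ + f₃] = 0.5·(-232) = -116.

-116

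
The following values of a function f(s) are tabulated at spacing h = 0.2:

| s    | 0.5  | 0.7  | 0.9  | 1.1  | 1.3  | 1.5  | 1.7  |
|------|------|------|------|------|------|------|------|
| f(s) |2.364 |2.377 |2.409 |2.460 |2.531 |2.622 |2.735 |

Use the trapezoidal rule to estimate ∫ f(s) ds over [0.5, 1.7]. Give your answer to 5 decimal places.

h = 0.2, n = 6.
(h/2)·[y₀ + 2y₁ + 2y₂ + 2y₃ + 2y₄ + 2y₅ + y₆] = 0.1·(29.897) = 2.98970.

2.98970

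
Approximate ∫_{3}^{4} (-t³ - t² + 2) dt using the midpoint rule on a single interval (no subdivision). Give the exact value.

M = (b−a)·f(3.5) = 1·(-53.125) = -53.125.

-53.125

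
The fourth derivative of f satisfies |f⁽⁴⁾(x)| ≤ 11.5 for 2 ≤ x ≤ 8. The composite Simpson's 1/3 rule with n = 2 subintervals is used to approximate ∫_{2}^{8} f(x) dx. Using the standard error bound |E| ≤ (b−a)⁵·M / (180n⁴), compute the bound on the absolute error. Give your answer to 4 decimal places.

31.0500

|E| ≤ (6)⁵·11.5 / (180·2⁴) = 89424/2880 = 31.0500.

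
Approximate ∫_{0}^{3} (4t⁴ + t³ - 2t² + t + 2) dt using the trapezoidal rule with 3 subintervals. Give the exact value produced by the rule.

h = (3 − 0)/3 = 1.
Nodes t₀,…,t₃ = 0, 1, 2, 3.
f(t) = 4t⁴ + t³ - 2t² + t + 2: f₀=2, f₁=6, f₂=68, f₃=338.
(h/2)·[f₀ + 2f₁ + 2f₂ + f₃] = 0.5·(488) = 244.

244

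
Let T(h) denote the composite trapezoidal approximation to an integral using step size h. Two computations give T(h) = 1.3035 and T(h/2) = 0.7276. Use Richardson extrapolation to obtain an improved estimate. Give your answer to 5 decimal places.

R = (4·T(h/2) − T(h)) / 3 = (4·0.7276 − 1.3035)/3 = (1.6069)/3 = 0.53563.

0.53563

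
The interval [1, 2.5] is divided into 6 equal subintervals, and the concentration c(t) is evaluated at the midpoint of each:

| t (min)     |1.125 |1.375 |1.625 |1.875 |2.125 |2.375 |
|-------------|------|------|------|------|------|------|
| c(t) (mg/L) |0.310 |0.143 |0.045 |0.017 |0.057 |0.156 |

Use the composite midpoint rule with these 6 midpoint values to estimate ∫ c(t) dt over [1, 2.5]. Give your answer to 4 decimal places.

h = 0.25, n = 6.
h·[y(m₁) + y(m₂) + y(m₃) + y(m₄) + y(m₅) + y(m₆)] = 0.25·(0.728) = 0.1820.

0.1820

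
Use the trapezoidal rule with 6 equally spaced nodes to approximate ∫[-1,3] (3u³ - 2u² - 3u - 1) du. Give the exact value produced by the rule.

h = (3 − (-1))/5 = 0.8.
Nodes u₀,…,u₅ = -1, -0.2, 0.6, 1.4, 2.2, 3.
f(u) = 3u³ - 2u² - 3u - 1: f₀=-3, f₁=-0.504, f₂=-2.872, f₃=-0.888, f₄=14.664, f₅=53.
(h/2)·[f₀ + 2f₁ + 2f₂ + 2f₃ + 2f₄ + f₅] = 0.4·(70.8) = 28.32.

28.32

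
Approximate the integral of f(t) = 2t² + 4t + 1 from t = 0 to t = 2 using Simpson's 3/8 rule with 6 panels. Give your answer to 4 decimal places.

h = (2 − 0)/6 = 0.333333.
Nodes t₀,…,t₆ = 0, 0.333333, 0.666667, 1, 1.333333, 1.666667, 2.
f(t) = 2t² + 4t + 1: f₀=1, f₁=2.555556, f₂=4.555556, f₃=7, f₄=9.888889, f₅=13.222222, f₆=17.
(3h/8)·[f₀ + 3f₁ + 3f₂ + 2f₃ + 3f₄ + 3f₅ + f₆] = 0.125·(122.666667) = 15.3333.

15.3333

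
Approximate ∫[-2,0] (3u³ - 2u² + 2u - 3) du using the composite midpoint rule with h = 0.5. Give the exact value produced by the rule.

h = (0 − (-2))/4 = 0.5.
Midpoints m₁,…,m₄ = -1.75, -1.25, -0.75, -0.25.
f(m₁)=-28.703125, f(m₂)=-14.484375, f(m₃)=-6.890625, f(m₄)=-3.671875.
h·[f(m₁) + f(m₂) + f(m₃) + f(m₄)] = 0.5·(-53.75) = -26.875.

-26.875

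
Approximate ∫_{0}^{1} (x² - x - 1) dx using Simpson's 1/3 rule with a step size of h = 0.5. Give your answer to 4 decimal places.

h = (1 − 0)/2 = 0.5.
Nodes x₀,…,x₂ = 0, 0.5, 1.
f(x) = x² - x - 1: f₀=-1, f₁=-1.25, f₂=-1.
(h/3)·[f₀ + 4f₁ + f₂] = 0.166667·(-7) = -1.1667.

-1.1667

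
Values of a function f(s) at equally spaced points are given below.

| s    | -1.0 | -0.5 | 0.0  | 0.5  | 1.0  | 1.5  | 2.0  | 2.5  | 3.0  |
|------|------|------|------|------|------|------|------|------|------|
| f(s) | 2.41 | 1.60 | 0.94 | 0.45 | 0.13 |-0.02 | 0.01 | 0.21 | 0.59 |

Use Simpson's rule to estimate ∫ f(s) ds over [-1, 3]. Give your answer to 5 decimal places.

2.35333

h = 0.5, n = 8.
(h/3)·[y₀ + 4y₁ + 2y₂ + 4y₃ + 2y₄ + 4y₅ + 2y₆ + 4y₇ + y₈] = 0.166667·(14.12) = 2.35333.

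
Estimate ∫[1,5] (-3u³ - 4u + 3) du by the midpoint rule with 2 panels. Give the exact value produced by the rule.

h = (5 − 1)/2 = 2.
Midpoints m₁,…,m₂ = 2, 4.
f(m₁)=-29, f(m₂)=-205.
h·[f(m₁) + f(m₂)] = 2·(-234) = -468.

-468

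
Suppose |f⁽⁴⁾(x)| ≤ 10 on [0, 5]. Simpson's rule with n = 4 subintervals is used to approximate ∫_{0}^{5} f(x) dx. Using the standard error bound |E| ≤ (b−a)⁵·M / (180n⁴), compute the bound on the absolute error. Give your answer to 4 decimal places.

|E| ≤ (5)⁵·10 / (180·4⁴) = 31250/46080 = 0.6782.

0.6782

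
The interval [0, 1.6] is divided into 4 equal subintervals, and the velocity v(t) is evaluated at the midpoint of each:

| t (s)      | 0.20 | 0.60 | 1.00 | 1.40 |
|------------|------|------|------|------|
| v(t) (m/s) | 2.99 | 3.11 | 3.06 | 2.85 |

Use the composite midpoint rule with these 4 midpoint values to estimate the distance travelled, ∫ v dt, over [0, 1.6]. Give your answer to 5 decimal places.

4.80400

h = 0.4, n = 4.
h·[y(m₁) + y(m₂) + y(m₃) + y(m₄)] = 0.4·(12.01) = 4.80400.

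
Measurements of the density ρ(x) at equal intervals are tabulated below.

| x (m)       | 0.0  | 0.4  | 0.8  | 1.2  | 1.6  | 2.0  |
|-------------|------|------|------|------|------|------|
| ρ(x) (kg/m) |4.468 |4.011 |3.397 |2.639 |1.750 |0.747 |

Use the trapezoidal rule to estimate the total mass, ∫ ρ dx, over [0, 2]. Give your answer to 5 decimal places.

h = 0.4, n = 5.
(h/2)·[y₀ + 2y₁ + 2y₂ + 2y₃ + 2y₄ + y₅] = 0.2·(28.809) = 5.76180.

5.76180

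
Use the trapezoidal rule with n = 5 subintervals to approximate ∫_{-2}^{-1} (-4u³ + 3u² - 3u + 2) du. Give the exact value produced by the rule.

28.64

h = (-1 − (-2))/5 = 0.2.
Nodes u₀,…,u₅ = -2, -1.8, -1.6, -1.4, -1.2, -1.
f(u) = -4u³ + 3u² - 3u + 2: f₀=52, f₁=40.448, f₂=30.864, f₃=23.056, f₄=16.832, f₅=12.
(h/2)·[f₀ + 2f₁ + 2f₂ + 2f₃ + 2f₄ + f₅] = 0.1·(286.4) = 28.64.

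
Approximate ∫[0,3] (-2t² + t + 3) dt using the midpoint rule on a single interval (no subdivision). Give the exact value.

M = (b−a)·f(1.5) = 3·(0) = 0.

0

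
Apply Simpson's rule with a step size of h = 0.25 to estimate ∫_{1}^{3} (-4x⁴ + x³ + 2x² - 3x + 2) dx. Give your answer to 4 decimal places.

-164.2708

h = (3 − 1)/8 = 0.25.
Nodes x₀,…,x₈ = 1, 1.25, 1.5, 1.75, 2, 2.25, 2.5, 2.75, 3.
f(x) = -4x⁴ + x³ + 2x² - 3x + 2: f₀=-2, f₁=-6.4375, f₂=-14.875, f₃=-29.28125, f₄=-52, f₅=-85.75, f₆=-133.625, f₇=-199.09375, f₈=-286.
(h/3)·[f₀ + 4f₁ + 2f₂ + 4f₃ + 2f₄ + 4f₅ + 2f₆ + 4f₇ + f₈] = 0.083333·(-1971.25) = -164.2708.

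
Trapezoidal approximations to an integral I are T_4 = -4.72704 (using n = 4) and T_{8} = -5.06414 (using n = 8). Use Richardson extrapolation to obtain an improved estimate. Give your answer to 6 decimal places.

R = (4·T_{8} − T_4) / 3 = (4·(-5.06414) − (-4.72704))/3 = (-15.52952)/3 = -5.176507.

-5.176507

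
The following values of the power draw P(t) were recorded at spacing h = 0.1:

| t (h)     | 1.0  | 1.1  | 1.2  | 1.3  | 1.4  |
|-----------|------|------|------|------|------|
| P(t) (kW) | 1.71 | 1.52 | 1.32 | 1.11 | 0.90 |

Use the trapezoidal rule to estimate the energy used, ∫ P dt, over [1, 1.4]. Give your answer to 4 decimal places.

0.5255

h = 0.1, n = 4.
(h/2)·[y₀ + 2y₁ + 2y₂ + 2y₃ + y₄] = 0.05·(10.51) = 0.5255.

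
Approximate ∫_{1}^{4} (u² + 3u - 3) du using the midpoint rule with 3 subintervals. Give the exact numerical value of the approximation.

34.25

h = (4 − 1)/3 = 1.
Midpoints m₁,…,m₃ = 1.5, 2.5, 3.5.
f(m₁)=3.75, f(m₂)=10.75, f(m₃)=19.75.
h·[f(m₁) + f(m₂) + f(m₃)] = 1·(34.25) = 34.25.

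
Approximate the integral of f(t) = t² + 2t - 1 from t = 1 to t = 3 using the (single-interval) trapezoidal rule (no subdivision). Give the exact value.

16

T = (b−a)/2 · [f(1) + f(3)] = 1·[2 + 14] = 16.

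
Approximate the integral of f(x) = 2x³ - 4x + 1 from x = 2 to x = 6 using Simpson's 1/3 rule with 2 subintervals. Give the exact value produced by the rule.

580

h = (6 − 2)/2 = 2.
Nodes x₀,…,x₂ = 2, 4, 6.
f(x) = 2x³ - 4x + 1: f₀=9, f₁=113, f₂=409.
(h/3)·[f₀ + 4f₁ + f₂] = 0.666667·(870) = 580.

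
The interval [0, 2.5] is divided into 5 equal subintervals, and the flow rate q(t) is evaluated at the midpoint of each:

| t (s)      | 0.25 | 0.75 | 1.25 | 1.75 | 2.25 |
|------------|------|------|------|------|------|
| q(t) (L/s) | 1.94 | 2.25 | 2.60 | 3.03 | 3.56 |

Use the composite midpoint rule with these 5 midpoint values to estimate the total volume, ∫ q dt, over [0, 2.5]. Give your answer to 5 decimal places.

6.69000

h = 0.5, n = 5.
h·[y(m₁) + y(m₂) + y(m₃) + y(m₄) + y(m₅)] = 0.5·(13.38) = 6.69000.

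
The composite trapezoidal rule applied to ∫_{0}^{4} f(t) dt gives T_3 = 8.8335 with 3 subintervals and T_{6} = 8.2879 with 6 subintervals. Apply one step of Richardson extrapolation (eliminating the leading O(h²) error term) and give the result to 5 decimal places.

R = (4·T_{6} − T_3) / 3 = (4·8.2879 − 8.8335)/3 = (24.3181)/3 = 8.10603.

8.10603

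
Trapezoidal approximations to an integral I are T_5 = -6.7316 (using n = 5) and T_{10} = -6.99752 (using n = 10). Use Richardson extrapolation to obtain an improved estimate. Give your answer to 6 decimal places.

-7.086160

R = (4·T_{10} − T_5) / 3 = (4·(-6.99752) − (-6.7316))/3 = (-21.25848)/3 = -7.086160.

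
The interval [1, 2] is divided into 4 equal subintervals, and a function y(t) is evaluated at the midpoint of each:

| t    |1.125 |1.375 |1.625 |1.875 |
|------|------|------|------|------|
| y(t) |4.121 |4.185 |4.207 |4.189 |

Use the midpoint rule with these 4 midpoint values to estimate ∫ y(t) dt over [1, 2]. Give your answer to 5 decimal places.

h = 0.25, n = 4.
h·[y(m₁) + y(m₂) + y(m₃) + y(m₄)] = 0.25·(16.702) = 4.17550.

4.17550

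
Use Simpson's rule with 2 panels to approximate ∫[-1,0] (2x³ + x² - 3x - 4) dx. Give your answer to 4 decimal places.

-2.6667

h = (0 − (-1))/2 = 0.5.
Nodes x₀,…,x₂ = -1, -0.5, 0.
f(x) = 2x³ + x² - 3x - 4: f₀=-2, f₁=-2.5, f₂=-4.
(h/3)·[f₀ + 4f₁ + f₂] = 0.166667·(-16) = -2.6667.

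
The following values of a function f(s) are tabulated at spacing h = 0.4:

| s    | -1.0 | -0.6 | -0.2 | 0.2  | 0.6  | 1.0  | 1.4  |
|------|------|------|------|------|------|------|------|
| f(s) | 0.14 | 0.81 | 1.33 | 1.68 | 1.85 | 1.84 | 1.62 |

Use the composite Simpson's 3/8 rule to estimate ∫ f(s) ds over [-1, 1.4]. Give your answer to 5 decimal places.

h = 0.4, n = 6.
(3h/8)·[y₀ + 3y₁ + 3y₂ + 2y₃ + 3y₄ + 3y₅ + y₆] = 0.15·(22.61) = 3.39150.

3.39150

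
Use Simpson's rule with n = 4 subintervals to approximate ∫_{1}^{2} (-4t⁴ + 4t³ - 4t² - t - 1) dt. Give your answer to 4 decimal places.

h = (2 − 1)/4 = 0.25.
Nodes t₀,…,t₄ = 1, 1.25, 1.5, 1.75, 2.
f(t) = -4t⁴ + 4t³ - 4t² - t - 1: f₀=-6, f₁=-10.453125, f₂=-18.25, f₃=-31.078125, f₄=-51.
(h/3)·[f₀ + 4f₁ + 2f₂ + 4f₃ + f₄] = 0.083333·(-259.625) = -21.6354.

-21.6354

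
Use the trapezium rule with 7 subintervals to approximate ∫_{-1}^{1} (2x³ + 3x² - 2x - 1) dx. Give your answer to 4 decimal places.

0.0816

h = (1 − (-1))/7 = 0.285714.
Nodes x₀,…,x₇ = -1, -0.714286, -0.428571, -0.142857, 0.142857, 0.428571, 0.714286, 1.
f(x) = 2x³ + 3x² - 2x - 1: f₀=2, f₁=1.230321, f₂=0.250729, f₃=-0.658892, f₄=-1.218659, f₅=-1.148688, f₆=-0.169096, f₇=2.
(h/2)·[f₀ + 2f₁ + 2f₂ + 2f₃ + 2f₄ + 2f₅ + 2f₆ + f₇] = 0.142857·(0.571429) = 0.0816.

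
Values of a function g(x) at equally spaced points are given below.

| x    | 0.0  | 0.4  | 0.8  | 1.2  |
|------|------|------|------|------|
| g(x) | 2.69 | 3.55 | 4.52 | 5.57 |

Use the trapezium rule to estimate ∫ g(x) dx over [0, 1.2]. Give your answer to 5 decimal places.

h = 0.4, n = 3.
(h/2)·[y₀ + 2y₁ + 2y₂ + y₃] = 0.2·(24.40) = 4.88000.

4.88000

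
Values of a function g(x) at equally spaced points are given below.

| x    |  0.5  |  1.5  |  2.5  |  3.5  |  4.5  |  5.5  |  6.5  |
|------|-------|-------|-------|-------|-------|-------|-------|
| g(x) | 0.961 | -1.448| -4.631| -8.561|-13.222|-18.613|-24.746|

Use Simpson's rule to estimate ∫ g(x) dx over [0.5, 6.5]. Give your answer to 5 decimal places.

-57.99300

h = 1, n = 6.
(h/3)·[y₀ + 4y₁ + 2y₂ + 4y₃ + 2y₄ + 4y₅ + y₆] = 0.333333·(-173.979) = -57.99300.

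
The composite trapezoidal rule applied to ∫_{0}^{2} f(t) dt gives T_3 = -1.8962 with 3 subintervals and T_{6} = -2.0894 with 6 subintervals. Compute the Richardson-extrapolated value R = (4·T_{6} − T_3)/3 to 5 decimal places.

R = (4·T_{6} − T_3) / 3 = (4·(-2.0894) − (-1.8962))/3 = (-6.4614)/3 = -2.15380.

-2.15380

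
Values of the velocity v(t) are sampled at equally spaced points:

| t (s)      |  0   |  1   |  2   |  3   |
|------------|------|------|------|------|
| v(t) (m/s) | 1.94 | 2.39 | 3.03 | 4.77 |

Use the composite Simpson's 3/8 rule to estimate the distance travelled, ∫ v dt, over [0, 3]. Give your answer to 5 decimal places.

h = 1, n = 3.
(3h/8)·[y₀ + 3y₁ + 3y₂ + y₃] = 0.375·(22.97) = 8.61375.

8.61375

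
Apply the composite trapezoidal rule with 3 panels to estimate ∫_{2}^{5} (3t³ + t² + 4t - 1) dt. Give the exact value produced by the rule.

h = (5 − 2)/3 = 1.
Nodes t₀,…,t₃ = 2, 3, 4, 5.
f(t) = 3t³ + t² + 4t - 1: f₀=35, f₁=101, f₂=223, f₃=419.
(h/2)·[f₀ + 2f₁ + 2f₂ + f₃] = 0.5·(1102) = 551.

551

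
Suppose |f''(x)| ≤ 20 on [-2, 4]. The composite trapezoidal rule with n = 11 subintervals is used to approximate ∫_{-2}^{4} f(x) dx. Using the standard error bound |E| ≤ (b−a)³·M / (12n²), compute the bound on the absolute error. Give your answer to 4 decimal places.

2.9752

|E| ≤ (6)³·20 / (12·11²) = 4320/1452 = 2.9752.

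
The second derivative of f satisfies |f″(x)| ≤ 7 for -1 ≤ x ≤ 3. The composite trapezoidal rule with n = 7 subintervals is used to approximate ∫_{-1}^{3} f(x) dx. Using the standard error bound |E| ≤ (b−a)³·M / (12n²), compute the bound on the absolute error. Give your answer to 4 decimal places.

0.7619

|E| ≤ (4)³·7 / (12·7²) = 448/588 = 0.7619.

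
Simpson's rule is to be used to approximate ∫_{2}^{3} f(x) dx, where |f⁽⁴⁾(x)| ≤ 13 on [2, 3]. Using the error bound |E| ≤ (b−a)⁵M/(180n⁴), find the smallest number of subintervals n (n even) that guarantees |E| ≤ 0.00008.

Need 13/(180n⁴) ≤ 0.00008.
n⁴ ≥ 13/(180·0.00008) = 902.778 ⇒ n ≥ 5.4814, so the smallest even n is 6. (n must be even for Simpson's rule.)

6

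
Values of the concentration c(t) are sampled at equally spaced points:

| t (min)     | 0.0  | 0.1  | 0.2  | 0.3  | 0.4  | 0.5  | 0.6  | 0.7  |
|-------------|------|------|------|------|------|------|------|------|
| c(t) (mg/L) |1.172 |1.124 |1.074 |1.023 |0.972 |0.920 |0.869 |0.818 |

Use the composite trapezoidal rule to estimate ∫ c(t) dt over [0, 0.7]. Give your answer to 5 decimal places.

0.69770

h = 0.1, n = 7.
(h/2)·[y₀ + 2y₁ + 2y₂ + 2y₃ + 2y₄ + 2y₅ + 2y₆ + y₇] = 0.05·(13.954) = 0.69770.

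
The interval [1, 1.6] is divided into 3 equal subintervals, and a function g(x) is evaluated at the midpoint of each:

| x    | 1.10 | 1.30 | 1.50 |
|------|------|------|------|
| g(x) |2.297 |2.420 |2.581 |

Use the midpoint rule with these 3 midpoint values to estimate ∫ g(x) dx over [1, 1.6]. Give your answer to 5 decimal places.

1.45960

h = 0.2, n = 3.
h·[y(m₁) + y(m₂) + y(m₃)] = 0.2·(7.298) = 1.45960.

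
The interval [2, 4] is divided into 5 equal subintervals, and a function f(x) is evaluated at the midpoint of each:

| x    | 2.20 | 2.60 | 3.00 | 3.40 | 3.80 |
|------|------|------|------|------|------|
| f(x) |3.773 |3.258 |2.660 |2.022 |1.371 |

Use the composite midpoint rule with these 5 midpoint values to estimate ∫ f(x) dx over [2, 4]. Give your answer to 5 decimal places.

h = 0.4, n = 5.
h·[y(m₁) + y(m₂) + y(m₃) + y(m₄) + y(m₅)] = 0.4·(13.084) = 5.23360.

5.23360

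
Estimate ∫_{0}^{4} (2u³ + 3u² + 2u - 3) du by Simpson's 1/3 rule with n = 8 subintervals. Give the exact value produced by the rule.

h = (4 − 0)/8 = 0.5.
Nodes u₀,…,u₈ = 0, 0.5, 1, 1.5, 2, 2.5, 3, 3.5, 4.
f(u) = 2u³ + 3u² + 2u - 3: f₀=-3, f₁=-1, f₂=4, f₃=13.5, f₄=29, f₅=52, f₆=84, f₇=126.5, f₈=181.
(h/3)·[f₀ + 4f₁ + 2f₂ + 4f₃ + 2f₄ + 4f₅ + 2f₆ + 4f₇ + f₈] = 0.166667·(1176) = 196.

196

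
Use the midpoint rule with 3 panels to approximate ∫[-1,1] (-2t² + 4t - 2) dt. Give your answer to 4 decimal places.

h = (1 − (-1))/3 = 0.666667.
Midpoints m₁,…,m₃ = -0.666667, 0, 0.666667.
f(m₁)=-5.555556, f(m₂)=-2, f(m₃)=-0.222222.
h·[f(m₁) + f(m₂) + f(m₃)] = 0.666667·(-7.777778) = -5.1852.

-5.1852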